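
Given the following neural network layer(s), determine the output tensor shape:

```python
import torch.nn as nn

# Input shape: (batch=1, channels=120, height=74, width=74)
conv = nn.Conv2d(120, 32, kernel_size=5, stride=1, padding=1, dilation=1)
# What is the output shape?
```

Input: (1, 120, 74, 74) -> Output: (1, 32, 72, 72)

Answer: (1, 32, 72, 72)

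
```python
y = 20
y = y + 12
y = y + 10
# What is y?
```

Trace:
`y = 20` → y = 20
`y = y + 12` → y = 32
`y = y + 10` → y = 42
So y = 42

Answer: 42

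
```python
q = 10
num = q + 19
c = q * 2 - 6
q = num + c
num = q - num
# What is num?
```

Trace:
`q = 10` → q = 10
`num = q + 19` → num = 29
`c = q * 2 - 6` → c = 14
`q = num + c` → q = 43
`num = q - num` → num = 14
So num = 14

Answer: 14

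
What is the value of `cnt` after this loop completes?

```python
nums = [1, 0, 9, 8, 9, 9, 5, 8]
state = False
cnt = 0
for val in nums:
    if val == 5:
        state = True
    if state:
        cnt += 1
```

Count elements after first 5 in [1, 0, 9, 8, 9, 9, 5, 8]
`cnt` takes the values: 0 → 1 → 2

Answer: 2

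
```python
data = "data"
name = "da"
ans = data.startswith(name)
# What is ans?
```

Trace:
`data = "data"` → data = 'data'
`name = "da"` → name = 'da'
`ans = data.startswith(name)` → ans = True
So ans = True

Answer: True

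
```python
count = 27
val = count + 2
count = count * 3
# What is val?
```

Trace:
`count = 27` → count = 27
`val = count + 2` → val = 29
`count = count * 3` → count = 81
So val = 29

Answer: 29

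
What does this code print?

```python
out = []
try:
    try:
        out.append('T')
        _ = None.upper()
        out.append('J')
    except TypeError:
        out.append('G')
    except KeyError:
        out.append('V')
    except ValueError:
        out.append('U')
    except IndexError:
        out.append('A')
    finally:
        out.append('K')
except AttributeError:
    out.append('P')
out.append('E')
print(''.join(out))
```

Execution trace: 'T' (try body) → 'K' (finally) → 'P' (outer except AttributeError) → 'E' (after the try/except). Output: TKPE

Answer: TKPE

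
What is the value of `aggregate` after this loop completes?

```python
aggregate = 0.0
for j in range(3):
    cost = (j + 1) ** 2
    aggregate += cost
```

Sum of squared losses 1² + 2² + ... + 3²
`aggregate` takes the values: 0.0 → 1.0 → 5.0 → 14.0

Answer: 14.0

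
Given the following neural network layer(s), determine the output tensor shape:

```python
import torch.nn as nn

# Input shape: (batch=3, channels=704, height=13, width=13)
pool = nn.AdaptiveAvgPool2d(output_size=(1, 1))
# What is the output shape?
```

Input: (3, 704, 13, 13) -> Output: (3, 704, 1, 1)

Answer: (3, 704, 1, 1)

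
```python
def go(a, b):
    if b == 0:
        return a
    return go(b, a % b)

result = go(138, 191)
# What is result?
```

go(138, 191) -> go(191, 138) -> go(138, 53) -> go(53, 32) -> go(32, 21) -> go(21, 11) -> go(11, 10) -> go(10, 1) -> go(1, 0) -> 1

Answer: 1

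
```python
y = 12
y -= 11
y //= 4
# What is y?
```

Trace:
`y = 12` → y = 12
`y -= 11` → y = 1
`y //= 4` → y = 0
So y = 0

Answer: 0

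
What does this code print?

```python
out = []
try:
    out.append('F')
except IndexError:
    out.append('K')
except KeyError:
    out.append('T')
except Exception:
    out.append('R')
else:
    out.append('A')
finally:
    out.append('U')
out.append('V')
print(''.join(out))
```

Execution trace: 'F' (try body, no exception) → 'A' (else) → 'U' (finally) → 'V' (after the try/except). Output: FAUV

Answer: FAUV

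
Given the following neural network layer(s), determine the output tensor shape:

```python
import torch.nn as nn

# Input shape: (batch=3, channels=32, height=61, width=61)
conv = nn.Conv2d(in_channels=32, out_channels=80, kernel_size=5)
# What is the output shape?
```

Input: (3, 32, 61, 61) -> Output: (3, 80, 57, 57)

Answer: (3, 80, 57, 57)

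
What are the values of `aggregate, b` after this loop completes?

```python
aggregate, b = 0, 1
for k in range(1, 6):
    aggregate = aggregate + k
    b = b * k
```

Sum and factorial of 1 to 5
`aggregate, b` takes the values: (0, 1) → (1, 1) → (3, 1) → (3, 2) → (6, 2) → (6, 6) → (10, 6) → (10, 24) → (15, 24) → (15, 120)

Answer: 15, 120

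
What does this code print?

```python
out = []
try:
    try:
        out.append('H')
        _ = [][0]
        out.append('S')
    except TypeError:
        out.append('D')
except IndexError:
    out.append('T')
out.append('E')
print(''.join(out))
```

Execution trace: 'H' (inner try body) → 'T' (outer except IndexError) → 'E' (after the try/except). Output: HTE

Answer: HTE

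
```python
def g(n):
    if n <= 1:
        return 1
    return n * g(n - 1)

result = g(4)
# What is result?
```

g(4) = 4 * 3 * 2 * 1 = 24

Answer: 24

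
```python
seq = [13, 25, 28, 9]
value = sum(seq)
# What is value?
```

Trace:
`seq = [13, 25, 28, 9]` → seq = [13, 25, 28, 9]
`value = sum(seq)` → value = 75
So value = 75

Answer: 75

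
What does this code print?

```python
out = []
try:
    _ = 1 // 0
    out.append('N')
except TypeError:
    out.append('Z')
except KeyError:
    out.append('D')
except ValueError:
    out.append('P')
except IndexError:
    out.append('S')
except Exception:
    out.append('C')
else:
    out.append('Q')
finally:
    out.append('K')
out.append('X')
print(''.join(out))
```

Execution trace: 'C' (except Exception) → 'K' (finally) → 'X' (after the try/except). Output: CKX

Answer: CKX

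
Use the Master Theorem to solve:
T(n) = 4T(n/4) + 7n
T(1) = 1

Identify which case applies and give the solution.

a=4, b=4, f(n)=7n. log_4(4) = 1. Since c=1 = 1, Case 2 applies: T(n) = Θ(n^log_b(a) · log n) = O(n log n).

Answer: O(n log n) - Case 2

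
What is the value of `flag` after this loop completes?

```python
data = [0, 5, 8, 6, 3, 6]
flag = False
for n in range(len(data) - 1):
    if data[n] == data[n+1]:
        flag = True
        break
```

Check consecutive duplicates in [0, 5, 8, 6, 3, 6]
`flag` takes the values: False

Answer: False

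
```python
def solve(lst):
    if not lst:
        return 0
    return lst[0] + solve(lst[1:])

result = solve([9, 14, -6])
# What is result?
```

9 + 14 + (-6) + 0 = 17

Answer: 17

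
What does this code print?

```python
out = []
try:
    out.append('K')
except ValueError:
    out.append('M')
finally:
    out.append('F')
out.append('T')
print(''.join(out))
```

Execution trace: 'K' (try body, no exception) → 'F' (finally) → 'T' (after the try/except). Output: KFT

Answer: KFT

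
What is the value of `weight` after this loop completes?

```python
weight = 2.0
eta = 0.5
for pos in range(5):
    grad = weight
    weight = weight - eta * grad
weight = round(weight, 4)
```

Gradient descent: w = 2.0 * (1 - 0.5)^5
`weight` takes the values: 2.0 → 1.0 → 0.5 → 0.25 → 0.125 → 0.0625

Answer: 0.0625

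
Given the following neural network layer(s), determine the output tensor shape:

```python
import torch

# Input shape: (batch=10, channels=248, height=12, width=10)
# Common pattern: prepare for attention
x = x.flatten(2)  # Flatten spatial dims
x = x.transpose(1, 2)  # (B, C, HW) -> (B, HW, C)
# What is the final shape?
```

Input: (10, 248, 12, 10) -> after flatten(2): (10, 248, 120) -> Output: (10, 120, 248)

Answer: (10, 120, 248)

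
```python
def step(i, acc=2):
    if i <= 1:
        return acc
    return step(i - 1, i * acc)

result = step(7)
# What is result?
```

Accumulator trace (n, acc): (7, 2) -> (6, 14) -> (5, 84) -> (4, 420) -> (3, 1680) -> (2, 5040) -> (1, 10080) -> return 10080

Answer: 10080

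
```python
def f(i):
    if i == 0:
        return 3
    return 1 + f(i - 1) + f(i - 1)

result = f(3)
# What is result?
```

f(i) = 1 + 2·f(i-1), f(0)=3. Closed form: (3+1)·2^3 - 1 = 31.

Answer: 31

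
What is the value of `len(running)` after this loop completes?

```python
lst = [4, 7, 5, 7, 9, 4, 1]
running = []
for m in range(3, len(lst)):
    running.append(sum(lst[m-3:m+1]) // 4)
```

Number of 4-element averages
`running` takes the values: [] → [5] → [5, 7] → [5, 7, 6] → [5, 7, 6, 5]
So `len(running)` = 4

Answer: 4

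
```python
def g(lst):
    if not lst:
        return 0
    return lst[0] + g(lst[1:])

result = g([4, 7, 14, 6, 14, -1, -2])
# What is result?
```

4 + 7 + 14 + 6 + 14 + (-1) + (-2) + 0 = 42

Answer: 42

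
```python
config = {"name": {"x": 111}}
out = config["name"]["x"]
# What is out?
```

Trace:
`config = {"name": {"x": 111}}` → config = {'name': {'x': 111}}
`out = config["name"]["x"]` → out = 111
So out = 111

Answer: 111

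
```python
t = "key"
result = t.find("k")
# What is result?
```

Trace:
`t = "key"` → t = 'key'
`result = t.find("k")` → result = 0
So result = 0

Answer: 0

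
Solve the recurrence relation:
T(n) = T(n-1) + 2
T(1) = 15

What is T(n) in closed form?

Unrolling: T(n) = T(1) + 2·(n-1) = 15 + 2(n-1) = 2n + 13.

Answer: T(n) = 2n + 13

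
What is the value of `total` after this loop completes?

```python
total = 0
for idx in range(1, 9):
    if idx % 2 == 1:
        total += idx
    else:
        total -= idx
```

Add odd, subtract even
`total` takes the values: 0 → 1 → -1 → 2 → -2 → 3 → -3 → 4 → -4

Answer: -4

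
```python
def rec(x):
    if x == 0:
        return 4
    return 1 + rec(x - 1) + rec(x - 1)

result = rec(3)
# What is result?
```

rec(x) = 1 + 2·rec(x-1), rec(0)=4. Closed form: (4+1)·2^3 - 1 = 39.

Answer: 39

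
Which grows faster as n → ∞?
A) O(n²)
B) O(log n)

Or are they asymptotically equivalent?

O(n²) vs O(log n): Higher order terms dominate.

Answer: A) O(n²) grows faster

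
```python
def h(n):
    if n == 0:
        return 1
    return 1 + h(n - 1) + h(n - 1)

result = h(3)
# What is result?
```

h(n) = 1 + 2·h(n-1), h(0)=1. Closed form: (1+1)·2^3 - 1 = 15.

Answer: 15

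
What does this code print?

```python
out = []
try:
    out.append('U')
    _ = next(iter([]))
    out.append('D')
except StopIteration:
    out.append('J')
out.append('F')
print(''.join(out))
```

Execution trace: 'U' (try body) → 'J' (except StopIteration) → 'F' (after the try/except). Output: UJF

Answer: UJF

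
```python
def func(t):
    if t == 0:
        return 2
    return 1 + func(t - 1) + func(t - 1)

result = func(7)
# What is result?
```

func(t) = 1 + 2·func(t-1), func(0)=2. Closed form: (2+1)·2^7 - 1 = 383.

Answer: 383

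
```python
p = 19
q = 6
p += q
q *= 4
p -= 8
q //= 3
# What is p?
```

Trace:
`p = 19` → p = 19
`q = 6` → q = 6
`p += q` → p = 25
`q *= 4` → q = 24
`p -= 8` → p = 17
`q //= 3` → q = 8
So p = 17

Answer: 17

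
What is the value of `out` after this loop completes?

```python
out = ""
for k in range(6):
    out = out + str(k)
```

Concatenate digits 0 to 5
`out` takes the values: "" → "0" → "01" → "012" → "0123" → "01234" → "012345"

Answer: "012345"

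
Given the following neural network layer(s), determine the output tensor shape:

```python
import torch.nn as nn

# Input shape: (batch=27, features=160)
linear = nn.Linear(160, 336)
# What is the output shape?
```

Input: (27, 160) -> Output: (27, 336)

Answer: (27, 336)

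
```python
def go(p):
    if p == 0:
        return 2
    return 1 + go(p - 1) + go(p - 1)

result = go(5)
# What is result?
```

go(p) = 1 + 2·go(p-1), go(0)=2. Closed form: (2+1)·2^5 - 1 = 95.

Answer: 95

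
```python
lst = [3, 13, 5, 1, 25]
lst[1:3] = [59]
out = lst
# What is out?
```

Trace:
`lst = [3, 13, 5, 1, 25]` → lst = [3, 13, 5, 1, 25]
`lst[1:3] = [59]` → lst = [3, 59, 1, 25]
`out = lst` → out = [3, 59, 1, 25]
So out = [3, 59, 1, 25]

Answer: [3, 59, 1, 25]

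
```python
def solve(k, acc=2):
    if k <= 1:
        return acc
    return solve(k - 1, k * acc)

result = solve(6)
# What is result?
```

Accumulator trace (n, acc): (6, 2) -> (5, 12) -> (4, 60) -> (3, 240) -> (2, 720) -> (1, 1440) -> return 1440

Answer: 1440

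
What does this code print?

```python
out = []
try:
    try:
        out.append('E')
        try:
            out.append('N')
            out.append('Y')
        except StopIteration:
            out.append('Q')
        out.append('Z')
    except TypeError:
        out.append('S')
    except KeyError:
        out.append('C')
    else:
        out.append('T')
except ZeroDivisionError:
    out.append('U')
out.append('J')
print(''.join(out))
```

Execution trace: 'E' (try body) → 'N' (inner try body) → 'Y' (inner try body, no exception) → 'Z' (try body, no exception) → 'T' (else) → 'J' (after the try/except). Output: ENYZTJ

Answer: ENYZTJ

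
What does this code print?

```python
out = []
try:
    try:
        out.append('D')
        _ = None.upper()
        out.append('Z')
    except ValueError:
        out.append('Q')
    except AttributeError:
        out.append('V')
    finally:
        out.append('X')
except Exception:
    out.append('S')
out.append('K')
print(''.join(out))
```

Execution trace: 'D' (inner try body) → 'V' (inner except AttributeError) → 'X' (inner finally) → 'K' (after the try/except). Output: DVXK

Answer: DVXK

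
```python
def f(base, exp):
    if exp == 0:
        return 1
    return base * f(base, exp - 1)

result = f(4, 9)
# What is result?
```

f(4, 9) = 4 * 4 * 4 * 4 * 4 * 4 * 4 * 4 * 4 = 262144

Answer: 262144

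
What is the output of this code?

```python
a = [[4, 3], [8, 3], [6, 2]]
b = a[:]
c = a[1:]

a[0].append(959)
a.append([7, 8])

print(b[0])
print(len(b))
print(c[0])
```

Key concept: slice with nested mutation.
Step by step:
`a = [[4, 3], [8, 3], [6, 2]]` → a = [[4, 3], [8, 3], [6, 2]]
`b = a[:]` → b = [[4, 3], [8, 3], [6, 2]]
`c = a[1:]` → c = [[8, 3], [6, 2]]
`a[0].append(959)` → a = [[4, 3, 959], [8, 3], [6, 2]]; b = [[4, 3, 959], [8, 3], [6, 2]]
`a.append([7, 8])` → a = [[4, 3, 959], [8, 3], [6, 2], [7, 8]]
`print(b[0])` → prints [4, 3, 959]
`print(len(b))` → prints 3
`print(c[0])` → prints [8, 3]

Answer:
[4, 3, 959]
3
[8, 3]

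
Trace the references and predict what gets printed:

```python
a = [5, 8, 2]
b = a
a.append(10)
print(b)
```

Key concept: basic list aliasing.
Step by step:
`a = [5, 8, 2]` → a = [5, 8, 2]
`b = a` → b = [5, 8, 2] (same object as a)
`a.append(10)` → a = [5, 8, 2, 10] (same object as b); b = [5, 8, 2, 10] (same object as a)
`print(b)` → prints [5, 8, 2, 10]

Answer: [5, 8, 2, 10]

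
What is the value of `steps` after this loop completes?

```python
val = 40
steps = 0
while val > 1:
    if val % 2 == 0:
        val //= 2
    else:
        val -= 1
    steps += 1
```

Steps to reduce 40 to 1
`steps` takes the values: 0 → 1 → 2 → 3 → 4 → 5 → 6

Answer: 6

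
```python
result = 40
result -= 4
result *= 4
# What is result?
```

Trace:
`result = 40` → result = 40
`result -= 4` → result = 36
`result *= 4` → result = 144
So result = 144

Answer: 144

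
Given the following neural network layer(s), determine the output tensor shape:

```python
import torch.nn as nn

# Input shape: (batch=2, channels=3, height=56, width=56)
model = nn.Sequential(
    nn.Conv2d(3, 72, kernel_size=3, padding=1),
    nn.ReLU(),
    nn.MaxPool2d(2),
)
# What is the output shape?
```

Input: (2, 3, 56, 56) -> after Conv2d: (2, 72, 56, 56) -> after ReLU: (2, 72, 56, 56) -> Output: (2, 72, 28, 28)

Answer: (2, 72, 28, 28)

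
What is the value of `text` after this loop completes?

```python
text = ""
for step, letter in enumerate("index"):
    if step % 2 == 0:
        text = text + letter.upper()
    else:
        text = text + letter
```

Uppercase even positions in 'index'
`text` takes the values: "" → "I" → "In" → "InD" → "InDe" → "InDeX"

Answer: "InDeX"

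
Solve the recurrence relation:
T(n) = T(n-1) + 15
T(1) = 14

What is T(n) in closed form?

Unrolling: T(n) = T(1) + 15·(n-1) = 14 + 15(n-1) = 15n - 1.

Answer: T(n) = 15n - 1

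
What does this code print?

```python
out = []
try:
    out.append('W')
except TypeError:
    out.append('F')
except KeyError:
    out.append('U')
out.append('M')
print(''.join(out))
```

Execution trace: 'W' (try body, no exception) → 'M' (after the try/except). Output: WM

Answer: WM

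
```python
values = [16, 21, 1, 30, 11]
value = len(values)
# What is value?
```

Trace:
`values = [16, 21, 1, 30, 11]` → values = [16, 21, 1, 30, 11]
`value = len(values)` → value = 5
So value = 5

Answer: 5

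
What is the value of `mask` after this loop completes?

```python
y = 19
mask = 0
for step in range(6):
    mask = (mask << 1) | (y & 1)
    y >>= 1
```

Reverse lowest 6 bits of 19
`mask` takes the values: 0 → 1 → 3 → 6 → 12 → 25 → 50

Answer: 50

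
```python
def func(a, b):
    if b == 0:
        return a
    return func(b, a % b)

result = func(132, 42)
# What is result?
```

func(132, 42) -> func(42, 6) -> func(6, 0) -> 6

Answer: 6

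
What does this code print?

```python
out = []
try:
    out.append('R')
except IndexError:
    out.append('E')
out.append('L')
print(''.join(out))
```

Execution trace: 'R' (try body, no exception) → 'L' (after the try/except). Output: RL

Answer: RL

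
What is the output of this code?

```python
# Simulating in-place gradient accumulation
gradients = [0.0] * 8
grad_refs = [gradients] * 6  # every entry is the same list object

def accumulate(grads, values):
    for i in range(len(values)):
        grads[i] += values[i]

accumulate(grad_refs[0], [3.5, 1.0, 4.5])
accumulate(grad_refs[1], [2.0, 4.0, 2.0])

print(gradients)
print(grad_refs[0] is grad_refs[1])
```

Key concept: gradient accumulation aliasing.
Step by step:
`gradients = [0.0] * 8` → gradients = [0.0, 0.0, 0.0, 0.0, 0.0, 0.0, 0.0, 0.0]
`grad_refs = [gradients] * 6` → grad_refs = [[0.0, 0.0, 0.0, 0.0, 0.0, 0.0, 0.0, 0.0], [0.0, 0.0, 0.0, 0.0, 0.0, 0.0, 0.0, 0.0], [0.0, 0.0, 0.0, 0.0, 0.0, 0.0, 0.0, 0.0], [0.0, 0.0, 0.0, 0.0, 0.0, 0.0, 0.0, 0.0], [0.0, 0.0, 0.0, 0.0, 0.0, 0.0, 0.0, 0.0], [0.0, 0.0, 0.0, 0.0, 0.0, 0.0, 0.0, 0.0]]
`accumulate(grad_refs[0], [3.5, 1.0, 4.5])` → gradients = [3.5, 1.0, 4.5, 0.0, 0.0, 0.0, 0.0, 0.0]; grad_refs = [[3.5, 1.0, 4.5, 0.0, 0.0, 0.0, 0.0, 0.0], [3.5, 1.0, 4.5, 0.0, 0.0, 0.0, 0.0, 0.0], [3.5, 1.0, 4.5, 0.0, 0.0, 0.0, 0.0, 0.0], [3.5, 1.0, 4.5, 0.0, 0.0, 0.0, 0.0, 0.0], [3.5, 1.0, 4.5, 0.0, 0.0, 0.0, 0.0, 0.0], [3.5, 1.0, 4.5, 0.0, 0.0, 0.0, 0.0, 0.0]]
`accumulate(grad_refs[1], [2.0, 4.0, 2.0])` → gradients = [5.5, 5.0, 6.5, 0.0, 0.0, 0.0, 0.0, 0.0]; grad_refs = [[5.5, 5.0, 6.5, 0.0, 0.0, 0.0, 0.0, 0.0], [5.5, 5.0, 6.5, 0.0, 0.0, 0.0, 0.0, 0.0], [5.5, 5.0, 6.5, 0.0, 0.0, 0.0, 0.0, 0.0], [5.5, 5.0, 6.5, 0.0, 0.0, 0.0, 0.0, 0.0], [5.5, 5.0, 6.5, 0.0, 0.0, 0.0, 0.0, 0.0], [5.5, 5.0, 6.5, 0.0, 0.0, 0.0, 0.0, 0.0]]
`print(gradients)` → prints [5.5, 5.0, 6.5, 0.0, 0.0, 0.0, 0.0, 0.0]
`print(grad_refs[0] is grad_refs[1])` → prints True

Answer:
[5.5, 5.0, 6.5, 0.0, 0.0, 0.0, 0.0, 0.0]
True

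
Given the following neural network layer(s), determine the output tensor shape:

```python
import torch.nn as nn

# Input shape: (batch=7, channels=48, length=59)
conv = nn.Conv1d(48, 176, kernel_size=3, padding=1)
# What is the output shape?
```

Input: (7, 48, 59) -> Output: (7, 176, 59)

Answer: (7, 176, 59)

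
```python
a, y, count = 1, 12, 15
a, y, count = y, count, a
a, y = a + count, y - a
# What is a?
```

Trace:
`a, y, count = 1, 12, 15` → a = 1; y = 12; count = 15
`a, y, count = y, count, a` → a = 12; y = 15; count = 1
`a, y = a + count, y - a` → a = 13; y = 3
So a = 13

Answer: 13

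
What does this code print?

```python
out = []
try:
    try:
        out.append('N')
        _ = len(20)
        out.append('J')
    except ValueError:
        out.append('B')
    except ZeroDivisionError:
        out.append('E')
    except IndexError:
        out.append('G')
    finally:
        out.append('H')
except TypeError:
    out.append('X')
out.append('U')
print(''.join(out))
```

Execution trace: 'N' (try body) → 'H' (finally) → 'X' (outer except TypeError) → 'U' (after the try/except). Output: NHXU

Answer: NHXU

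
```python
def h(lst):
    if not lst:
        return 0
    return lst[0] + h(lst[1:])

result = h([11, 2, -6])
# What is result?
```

11 + 2 + (-6) + 0 = 7

Answer: 7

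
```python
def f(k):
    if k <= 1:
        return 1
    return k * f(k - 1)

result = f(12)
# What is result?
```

f(12) = 12 * 11 * 10 * 9 * 8 * 7 * 6 * 5 * 4 * 3 * 2 * 1 = 479001600

Answer: 479001600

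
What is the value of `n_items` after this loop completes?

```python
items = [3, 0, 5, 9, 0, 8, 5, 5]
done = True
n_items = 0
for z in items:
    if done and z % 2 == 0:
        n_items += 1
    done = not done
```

Count even values at even positions
`n_items` takes the values: 0 → 1

Answer: 1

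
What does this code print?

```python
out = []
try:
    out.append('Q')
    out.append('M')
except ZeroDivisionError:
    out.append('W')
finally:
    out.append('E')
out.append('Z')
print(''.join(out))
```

Execution trace: 'Q' (try body) → 'M' (try body, no exception) → 'E' (finally) → 'Z' (after the try/except). Output: QMEZ

Answer: QMEZ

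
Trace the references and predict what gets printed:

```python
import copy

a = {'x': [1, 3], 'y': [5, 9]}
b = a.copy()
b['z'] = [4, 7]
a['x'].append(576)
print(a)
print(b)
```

Key concept: shallow copy of dict with mutable values.
Step by step:
`a = {'x': [1, 3], 'y': [5, 9]}` → a = {'x': [1, 3], 'y': [5, 9]}
`b = a.copy()` → b = {'x': [1, 3], 'y': [5, 9]}
`b['z'] = [4, 7]` → b = {'x': [1, 3], 'y': [5, 9], 'z': [4, 7]}
`a['x'].append(576)` → a = {'x': [1, 3, 576], 'y': [5, 9]}; b = {'x': [1, 3, 576], 'y': [5, 9], 'z': [4, 7]}
`print(a)` → prints {'x': [1, 3, 576], 'y': [5, 9]}
`print(b)` → prints {'x': [1, 3, 576], 'y': [5, 9], 'z': [4, 7]}

Answer:
{'x': [1, 3, 576], 'y': [5, 9]}
{'x': [1, 3, 576], 'y': [5, 9], 'z': [4, 7]}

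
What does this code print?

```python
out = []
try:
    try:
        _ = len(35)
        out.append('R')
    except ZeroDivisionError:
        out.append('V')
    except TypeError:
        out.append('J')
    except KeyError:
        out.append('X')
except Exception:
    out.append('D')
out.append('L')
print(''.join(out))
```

Execution trace: 'J' (inner except TypeError) → 'L' (after the try/except). Output: JL

Answer: JL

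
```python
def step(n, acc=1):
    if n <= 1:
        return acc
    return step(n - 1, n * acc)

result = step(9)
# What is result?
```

Accumulator trace (n, acc): (9, 1) -> (8, 9) -> (7, 72) -> (6, 504) -> (5, 3024) -> (4, 15120) -> (3, 60480) -> (2, 181440) -> (1, 362880) -> return 362880

Answer: 362880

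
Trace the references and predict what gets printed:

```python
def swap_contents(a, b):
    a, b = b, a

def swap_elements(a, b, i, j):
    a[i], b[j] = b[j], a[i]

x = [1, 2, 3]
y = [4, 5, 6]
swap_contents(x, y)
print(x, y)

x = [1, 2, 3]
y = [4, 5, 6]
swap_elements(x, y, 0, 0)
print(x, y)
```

Key concept: parameter rebinding vs mutation.
Step by step:
`x = [1, 2, 3]` → x = [1, 2, 3]
`y = [4, 5, 6]` → y = [4, 5, 6]
`swap_contents(x, y)` → no visible change to tracked variables
`print(x, y)` → prints [1, 2, 3] [4, 5, 6]
`x = [1, 2, 3]` → x = [1, 2, 3]
`y = [4, 5, 6]` → y = [4, 5, 6]
`swap_elements(x, y, 0, 0)` → x = [4, 2, 3]; y = [1, 5, 6]
`print(x, y)` → prints [4, 2, 3] [1, 5, 6]

Answer:
[1, 2, 3] [4, 5, 6]
[4, 2, 3] [1, 5, 6]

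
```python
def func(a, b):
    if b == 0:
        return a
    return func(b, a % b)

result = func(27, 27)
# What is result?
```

func(27, 27) -> func(27, 0) -> 27

Answer: 27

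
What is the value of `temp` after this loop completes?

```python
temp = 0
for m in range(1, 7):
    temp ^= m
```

XOR of 1 to 6
`temp` takes the values: 0 → 1 → 3 → 0 → 4 → 1 → 7

Answer: 7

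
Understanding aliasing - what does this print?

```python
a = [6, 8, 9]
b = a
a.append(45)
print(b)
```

Key concept: basic list aliasing.
Step by step:
`a = [6, 8, 9]` → a = [6, 8, 9]
`b = a` → b = [6, 8, 9] (same object as a)
`a.append(45)` → a = [6, 8, 9, 45] (same object as b); b = [6, 8, 9, 45] (same object as a)
`print(b)` → prints [6, 8, 9, 45]

Answer: [6, 8, 9, 45]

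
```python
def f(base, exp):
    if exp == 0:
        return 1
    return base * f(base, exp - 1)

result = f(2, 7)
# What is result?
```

f(2, 7) = 2 * 2 * 2 * 2 * 2 * 2 * 2 = 128

Answer: 128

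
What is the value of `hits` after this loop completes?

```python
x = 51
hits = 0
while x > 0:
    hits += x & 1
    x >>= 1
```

Count set bits in 51 (binary: 0b110011)
`hits` takes the values: 0 → 1 → 2 → 3 → 4

Answer: 4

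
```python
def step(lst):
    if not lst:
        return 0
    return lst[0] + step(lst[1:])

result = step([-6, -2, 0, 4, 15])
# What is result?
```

(-6) + (-2) + 0 + 4 + 15 + 0 = 11

Answer: 11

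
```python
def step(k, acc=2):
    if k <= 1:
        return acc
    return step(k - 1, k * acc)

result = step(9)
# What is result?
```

Accumulator trace (n, acc): (9, 2) -> (8, 18) -> (7, 144) -> (6, 1008) -> (5, 6048) -> (4, 30240) -> (3, 120960) -> (2, 362880) -> (1, 725760) -> return 725760

Answer: 725760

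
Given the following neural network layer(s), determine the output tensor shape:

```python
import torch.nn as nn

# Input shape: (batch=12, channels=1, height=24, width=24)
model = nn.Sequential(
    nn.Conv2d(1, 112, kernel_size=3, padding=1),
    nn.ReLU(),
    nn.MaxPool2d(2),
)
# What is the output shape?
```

Input: (12, 1, 24, 24) -> after Conv2d: (12, 112, 24, 24) -> after ReLU: (12, 112, 24, 24) -> Output: (12, 112, 12, 12)

Answer: (12, 112, 12, 12)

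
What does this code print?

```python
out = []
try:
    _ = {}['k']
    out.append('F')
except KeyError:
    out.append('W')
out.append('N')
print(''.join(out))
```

Execution trace: 'W' (except KeyError) → 'N' (after the try/except). Output: WN

Answer: WN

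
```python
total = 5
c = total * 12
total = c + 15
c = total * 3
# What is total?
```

Trace:
`total = 5` → total = 5
`c = total * 12` → c = 60
`total = c + 15` → total = 75
`c = total * 3` → c = 225
So total = 75

Answer: 75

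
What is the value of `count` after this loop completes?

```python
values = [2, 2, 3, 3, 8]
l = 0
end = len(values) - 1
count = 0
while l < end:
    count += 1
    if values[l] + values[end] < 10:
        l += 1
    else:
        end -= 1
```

Steps to find pair summing to 10
`count` takes the values: 0 → 1 → 2 → 3 → 4

Answer: 4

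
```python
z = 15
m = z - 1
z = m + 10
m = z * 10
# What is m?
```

Trace:
`z = 15` → z = 15
`m = z - 1` → m = 14
`z = m + 10` → z = 24
`m = z * 10` → m = 240
So m = 240

Answer: 240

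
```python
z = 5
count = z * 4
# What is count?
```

Trace:
`z = 5` → z = 5
`count = z * 4` → count = 20
So count = 20

Answer: 20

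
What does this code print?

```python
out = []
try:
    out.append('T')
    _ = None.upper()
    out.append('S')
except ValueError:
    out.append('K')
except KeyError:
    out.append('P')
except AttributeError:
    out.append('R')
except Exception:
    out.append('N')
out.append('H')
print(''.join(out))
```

Execution trace: 'T' (try body) → 'R' (except AttributeError) → 'H' (after the try/except). Output: TRH

Answer: TRH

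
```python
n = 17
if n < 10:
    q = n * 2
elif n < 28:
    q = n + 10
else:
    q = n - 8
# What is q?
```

Trace:
`n = 17` → n = 17
`if n < 10: ...` → n < 10 is False, n < 28 is True → q = 27
So q = 27

Answer: 27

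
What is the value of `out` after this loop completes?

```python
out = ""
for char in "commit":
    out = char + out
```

Reverse 'commit'
`out` takes the values: "" → "c" → "oc" → "moc" → "mmoc" → "immoc" → "timmoc"

Answer: "timmoc"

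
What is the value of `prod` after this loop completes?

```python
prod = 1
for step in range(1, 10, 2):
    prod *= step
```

Product of 1, 3, 5, ... up to 9
`prod` takes the values: 1 → 3 → 15 → 105 → 945

Answer: 945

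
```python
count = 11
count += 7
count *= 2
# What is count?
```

Trace:
`count = 11` → count = 11
`count += 7` → count = 18
`count *= 2` → count = 36
So count = 36

Answer: 36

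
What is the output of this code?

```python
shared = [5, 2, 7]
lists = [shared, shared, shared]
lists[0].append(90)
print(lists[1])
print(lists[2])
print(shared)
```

Key concept: list of same reference.
Step by step:
`shared = [5, 2, 7]` → shared = [5, 2, 7]
`lists = [shared, shared, shared]` → lists = [[5, 2, 7], [5, 2, 7], [5, 2, 7]]
`lists[0].append(90)` → shared = [5, 2, 7, 90]; lists = [[5, 2, 7, 90], [5, 2, 7, 90], [5, 2, 7, 90]]
`print(lists[1])` → prints [5, 2, 7, 90]
`print(lists[2])` → prints [5, 2, 7, 90]
`print(shared)` → prints [5, 2, 7, 90]

Answer:
[5, 2, 7, 90]
[5, 2, 7, 90]
[5, 2, 7, 90]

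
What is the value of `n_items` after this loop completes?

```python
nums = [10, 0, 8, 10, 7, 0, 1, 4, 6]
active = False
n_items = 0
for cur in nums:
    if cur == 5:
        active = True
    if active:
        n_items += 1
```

Count elements after first 5 in [10, 0, 8, 10, 7, 0, 1, 4, 6]
`n_items` takes the values: 0

Answer: 0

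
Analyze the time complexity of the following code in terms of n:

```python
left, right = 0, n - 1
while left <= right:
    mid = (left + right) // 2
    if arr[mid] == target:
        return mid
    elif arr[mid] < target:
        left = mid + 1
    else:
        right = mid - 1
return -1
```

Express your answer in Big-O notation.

This is Binary search in a sorted array. Time complexity: O(log n).

Answer: O(log n)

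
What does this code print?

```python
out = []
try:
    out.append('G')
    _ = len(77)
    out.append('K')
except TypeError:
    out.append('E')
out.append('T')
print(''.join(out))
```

Execution trace: 'G' (try body) → 'E' (except TypeError) → 'T' (after the try/except). Output: GET

Answer: GET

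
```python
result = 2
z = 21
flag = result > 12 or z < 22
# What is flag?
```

Trace:
`result = 2` → result = 2
`z = 21` → z = 21
`flag = result > 12 or z < 22` → flag = True
So flag = True

Answer: True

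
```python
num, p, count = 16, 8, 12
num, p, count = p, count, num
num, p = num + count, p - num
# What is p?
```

Trace:
`num, p, count = 16, 8, 12` → num = 16; p = 8; count = 12
`num, p, count = p, count, num` → num = 8; p = 12; count = 16
`num, p = num + count, p - num` → num = 24; p = 4
So p = 4

Answer: 4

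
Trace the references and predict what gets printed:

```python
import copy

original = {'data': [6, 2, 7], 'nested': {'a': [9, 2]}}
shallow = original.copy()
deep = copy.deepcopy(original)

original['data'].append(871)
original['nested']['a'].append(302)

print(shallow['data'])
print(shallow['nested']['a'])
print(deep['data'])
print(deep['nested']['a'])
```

Key concept: comparing shallow vs deep copy.
Step by step:
`original = {'data': [6, 2, 7], 'nested': {'a': [9, 2]}}` → original = {'data': [6, 2, 7], 'nested': {'a': [9, 2]}}
`shallow = original.copy()` → shallow = {'data': [6, 2, 7], 'nested': {'a': [9, 2]}}
`deep = copy.deepcopy(original)` → deep = {'data': [6, 2, 7], 'nested': {'a': [9, 2]}}
`original['data'].append(871)` → original = {'data': [6, 2, 7, 871], 'nested': {'a': [9, 2]}}; shallow = {'data': [6, 2, 7, 871], 'nested': {'a': [9, 2]}}
`original['nested']['a'].append(302)` → original = {'data': [6, 2, 7, 871], 'nested': {'a': [9, 2, 302]}}; shallow = {'data': [6, 2, 7, 871], 'nested': {'a': [9, 2, 302]}}
`print(shallow['data'])` → prints [6, 2, 7, 871]
`print(shallow['nested']['a'])` → prints [9, 2, 302]
`print(deep['data'])` → prints [6, 2, 7]
`print(deep['nested']['a'])` → prints [9, 2]

Answer:
[6, 2, 7, 871]
[9, 2, 302]
[6, 2, 7]
[9, 2]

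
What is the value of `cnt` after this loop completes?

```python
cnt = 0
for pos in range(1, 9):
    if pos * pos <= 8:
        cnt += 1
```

Count numbers where pos² ≤ 8
`cnt` takes the values: 0 → 1 → 2

Answer: 2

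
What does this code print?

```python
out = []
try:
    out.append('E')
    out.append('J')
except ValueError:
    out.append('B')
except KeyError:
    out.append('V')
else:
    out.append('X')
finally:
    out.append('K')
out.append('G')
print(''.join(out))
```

Execution trace: 'E' (try body) → 'J' (try body, no exception) → 'X' (else) → 'K' (finally) → 'G' (after the try/except). Output: EJXKG

Answer: EJXKG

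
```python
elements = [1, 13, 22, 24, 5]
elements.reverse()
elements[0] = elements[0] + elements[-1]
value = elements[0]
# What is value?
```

Trace:
`elements = [1, 13, 22, 24, 5]` → elements = [1, 13, 22, 24, 5]
`elements.reverse()` → elements = [5, 24, 22, 13, 1]
`elements[0] = elements[0] + elements[-1]` → elements = [6, 24, 22, 13, 1]
`value = elements[0]` → value = 6
So value = 6

Answer: 6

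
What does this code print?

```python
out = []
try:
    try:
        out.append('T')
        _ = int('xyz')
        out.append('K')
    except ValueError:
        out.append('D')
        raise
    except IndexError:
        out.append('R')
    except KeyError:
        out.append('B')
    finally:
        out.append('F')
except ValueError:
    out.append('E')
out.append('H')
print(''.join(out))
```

Execution trace: 'T' (inner try body) → 'D' (inner except ValueError) → 'F' (inner finally) → 'E' (outer except ValueError) → 'H' (after the try/except). Output: TDFEH

Answer: TDFEH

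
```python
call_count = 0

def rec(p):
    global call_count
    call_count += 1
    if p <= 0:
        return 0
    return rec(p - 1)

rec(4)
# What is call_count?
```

Linear recursion stepping by 1: 5 calls from p=4 down to ≤0.

Answer: 5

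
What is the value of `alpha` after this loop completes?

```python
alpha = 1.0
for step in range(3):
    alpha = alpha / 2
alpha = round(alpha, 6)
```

Halving LR 3 times: 1 / 2^3
`alpha` takes the values: 1.0 → 0.5 → 0.25 → 0.125

Answer: 0.125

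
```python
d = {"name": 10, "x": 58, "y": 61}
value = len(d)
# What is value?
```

Trace:
`d = {"name": 10, "x": 58, "y": 61}` → d = {'name': 10, 'x': 58, 'y': 61}
`value = len(d)` → value = 3
So value = 3

Answer: 3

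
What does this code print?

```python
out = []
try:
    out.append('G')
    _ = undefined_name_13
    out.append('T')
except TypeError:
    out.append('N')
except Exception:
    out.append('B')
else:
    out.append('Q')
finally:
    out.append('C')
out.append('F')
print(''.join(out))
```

Execution trace: 'G' (try body) → 'B' (except Exception) → 'C' (finally) → 'F' (after the try/except). Output: GBCF

Answer: GBCF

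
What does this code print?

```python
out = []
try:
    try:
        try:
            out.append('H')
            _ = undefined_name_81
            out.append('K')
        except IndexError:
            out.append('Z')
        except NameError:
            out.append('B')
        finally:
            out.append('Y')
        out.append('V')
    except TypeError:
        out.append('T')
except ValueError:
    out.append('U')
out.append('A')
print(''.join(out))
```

Execution trace: 'H' (inner try body) → 'B' (inner except NameError) → 'Y' (inner finally) → 'V' (try body, no exception) → 'A' (after the try/except). Output: HBYVA

Answer: HBYVA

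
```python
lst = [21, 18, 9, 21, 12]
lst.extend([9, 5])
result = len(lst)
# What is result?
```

Trace:
`lst = [21, 18, 9, 21, 12]` → lst = [21, 18, 9, 21, 12]
`lst.extend([9, 5])` → lst = [21, 18, 9, 21, 12, 9, 5]
`result = len(lst)` → result = 7
So result = 7

Answer: 7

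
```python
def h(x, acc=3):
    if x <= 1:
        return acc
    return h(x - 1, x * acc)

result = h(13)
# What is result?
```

Accumulator trace (n, acc): (13, 3) -> (12, 39) -> (11, 468) -> (10, 5148) -> (9, 51480) -> (8, 463320) -> (7, 3706560) -> (6, 25945920) -> (5, 155675520) -> (4, 778377600) -> (3, 3113510400) -> (2, 9340531200) -> (1, 18681062400) -> return 18681062400

Answer: 18681062400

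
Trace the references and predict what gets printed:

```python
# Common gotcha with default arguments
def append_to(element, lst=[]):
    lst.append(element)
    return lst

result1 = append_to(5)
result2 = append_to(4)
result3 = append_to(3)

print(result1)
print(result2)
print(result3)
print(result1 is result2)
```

Key concept: mutable default argument gotcha.
Step by step:
`result1 = append_to(5)` → result1 = [5]
`result2 = append_to(4)` → result1 = [5, 4] (same object as result2); result2 = [5, 4] (same object as result1)
`result3 = append_to(3)` → result1 = [5, 4, 3] (same object as result2, result3); result2 = [5, 4, 3] (same object as result1, result3); result3 = [5, 4, 3] (same object as result1, result2)
`print(result1)` → prints [5, 4, 3]
`print(result2)` → prints [5, 4, 3]
`print(result3)` → prints [5, 4, 3]
`print(result1 is result2)` → prints True

Answer:
[5, 4, 3]
[5, 4, 3]
[5, 4, 3]
True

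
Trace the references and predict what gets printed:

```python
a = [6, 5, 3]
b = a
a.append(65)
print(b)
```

Key concept: basic list aliasing.
Step by step:
`a = [6, 5, 3]` → a = [6, 5, 3]
`b = a` → b = [6, 5, 3] (same object as a)
`a.append(65)` → a = [6, 5, 3, 65] (same object as b); b = [6, 5, 3, 65] (same object as a)
`print(b)` → prints [6, 5, 3, 65]

Answer: [6, 5, 3, 65]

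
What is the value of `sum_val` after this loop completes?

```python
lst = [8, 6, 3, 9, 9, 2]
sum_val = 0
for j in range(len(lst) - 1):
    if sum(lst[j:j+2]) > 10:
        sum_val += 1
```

Count windows with sum > 10
`sum_val` takes the values: 0 → 1 → 2 → 3 → 4

Answer: 4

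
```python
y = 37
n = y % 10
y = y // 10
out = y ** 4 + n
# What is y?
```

Trace:
`y = 37` → y = 37
`n = y % 10` → n = 7
`y = y // 10` → y = 3
`out = y ** 4 + n` → out = 88
So y = 3

Answer: 3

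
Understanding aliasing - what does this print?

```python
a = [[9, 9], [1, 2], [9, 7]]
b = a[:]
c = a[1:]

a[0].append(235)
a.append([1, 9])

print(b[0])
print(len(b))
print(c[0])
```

Key concept: slice with nested mutation.
Step by step:
`a = [[9, 9], [1, 2], [9, 7]]` → a = [[9, 9], [1, 2], [9, 7]]
`b = a[:]` → b = [[9, 9], [1, 2], [9, 7]]
`c = a[1:]` → c = [[1, 2], [9, 7]]
`a[0].append(235)` → a = [[9, 9, 235], [1, 2], [9, 7]]; b = [[9, 9, 235], [1, 2], [9, 7]]
`a.append([1, 9])` → a = [[9, 9, 235], [1, 2], [9, 7], [1, 9]]
`print(b[0])` → prints [9, 9, 235]
`print(len(b))` → prints 3
`print(c[0])` → prints [1, 2]

Answer:
[9, 9, 235]
3
[1, 2]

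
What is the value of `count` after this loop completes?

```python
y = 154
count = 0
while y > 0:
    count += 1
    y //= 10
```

Count digits by repeated division by 10
`count` takes the values: 0 → 1 → 2 → 3

Answer: 3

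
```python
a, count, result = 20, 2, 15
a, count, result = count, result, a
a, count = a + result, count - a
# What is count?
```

Trace:
`a, count, result = 20, 2, 15` → a = 20; count = 2; result = 15
`a, count, result = count, result, a` → a = 2; count = 15; result = 20
`a, count = a + result, count - a` → a = 22; count = 13
So count = 13

Answer: 13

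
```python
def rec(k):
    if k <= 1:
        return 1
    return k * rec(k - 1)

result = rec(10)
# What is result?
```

rec(10) = 10 * 9 * 8 * 7 * 6 * 5 * 4 * 3 * 2 * 1 = 3628800

Answer: 3628800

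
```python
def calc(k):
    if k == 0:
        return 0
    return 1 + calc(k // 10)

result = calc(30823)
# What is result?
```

Count of digits of 30823: 5

Answer: 5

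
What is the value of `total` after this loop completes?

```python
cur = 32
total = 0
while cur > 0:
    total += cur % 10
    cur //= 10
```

Sum digits of 32
`total` takes the values: 0 → 2 → 5

Answer: 5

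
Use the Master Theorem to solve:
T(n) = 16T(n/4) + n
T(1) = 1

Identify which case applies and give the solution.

a=16, b=4, f(n)=n. log_4(16) = 2. Since c=1 < 2, Case 1 applies: T(n) = Θ(n^log_b(a)) = O(n^2).

Answer: O(n^2) - Case 1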